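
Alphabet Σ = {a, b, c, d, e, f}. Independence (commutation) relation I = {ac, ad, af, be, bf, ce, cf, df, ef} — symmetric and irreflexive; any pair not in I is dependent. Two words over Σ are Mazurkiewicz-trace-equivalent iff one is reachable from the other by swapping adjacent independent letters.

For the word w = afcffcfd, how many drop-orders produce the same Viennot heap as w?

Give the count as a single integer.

drop 0:a onto floor
drop 1:f onto floor
drop 2:c onto floor
drop 3:f onto {1:f}
drop 4:f onto {3:f}
drop 5:c onto {2:c}
drop 6:f onto {4:f}
drop 7:d onto {5:c}
ground layer = {0:a, 1:f, 2:c}
drop-orders for the pieces not yet dropped (sum over which currently-grounded one goes next):
  1 to go: {0} 1  {6} 1  {7} 1
  2 to go: {0,6} 2  {0,7} 2  {4,6} 1  {5,7} 1  {6,7} 2
  3 to go: {0,4,6} 3  {0,5,7} 3  {0,6,7} 6  {2,5,7} 1  {3,4,6} 1  {4,6,7} 3  {5,6,7} 3
  4 to go: {0,2,5,7} 4  {0,3,4,6} 4  {0,4,6,7} 12  {0,5,6,7} 12  {1,3,4,6} 1  {2,5,6,7} 4  {3,4,6,7} 4  {4,5,6,7} 6
  5 to go: {0,1,3,4,6} 5  {0,2,5,6,7} 20  {0,3,4,6,7} 20  {0,4,5,6,7} 30  {1,3,4,6,7} 5  {2,4,5,6,7} 10  {3,4,5,6,7} 10
  6 to go: {0,1,3,4,6,7} 30  {0,2,4,5,6,7} 60  {0,3,4,5,6,7} 60  {1,3,4,5,6,7} 15  {2,3,4,5,6,7} 20
  if 0:a drops first: 35 orders
  if 1:f drops first: 140 orders
  if 2:c drops first: 105 orders
heap linearizations: 280

280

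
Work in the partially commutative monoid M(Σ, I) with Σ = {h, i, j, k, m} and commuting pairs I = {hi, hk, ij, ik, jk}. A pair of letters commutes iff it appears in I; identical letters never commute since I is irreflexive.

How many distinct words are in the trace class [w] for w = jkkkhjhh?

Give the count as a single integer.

56

#0=j has no predecessor
#1=k has no predecessor
#2=k depends on [1:k]
#3=k depends on [2:k]
#4=h depends on [0:j]
#5=j depends on [4:h]
#6=h depends on [5:j]
#7=h depends on [6:h]
sources: [0:j, 1:k]
N(rest) = Σ N(rest − s) over sources s of rest; N(one piece) = 1:
  size 1 → [3]=1  [7]=1
  size 2 → [2,3]=1  [3,7]=2  [6,7]=1
  size 3 → [1,2,3]=1  [2,3,7]=3  [3,6,7]=3  [5,6,7]=1
  size 4 → [1,2,3,7]=4  [2,3,6,7]=6  [3,5,6,7]=4  [4,5,6,7]=1
  size 5 → [0,4,5,6,7]=1  [1,2,3,6,7]=10  [2,3,5,6,7]=10  [3,4,5,6,7]=5
  size 6 → [0,3,4,5,6,7]=6  [1,2,3,5,6,7]=20  [2,3,4,5,6,7]=15
  first=0(j) contributes 35
  first=1(k) contributes 21
|[w]| = 56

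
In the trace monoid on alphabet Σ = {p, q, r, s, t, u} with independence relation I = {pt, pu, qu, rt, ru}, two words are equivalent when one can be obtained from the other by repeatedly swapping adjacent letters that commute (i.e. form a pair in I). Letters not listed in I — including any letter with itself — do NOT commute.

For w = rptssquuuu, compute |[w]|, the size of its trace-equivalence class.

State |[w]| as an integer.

piece 0:r — minimal
piece 1:p rests on {0:r}
piece 2:t — minimal
piece 3:s rests on {1:p, 2:t}
piece 4:s rests on {3:s}
piece 5:q rests on {4:s}
piece 6:u rests on {4:s}
piece 7:u rests on {6:u}
piece 8:u rests on {7:u}
piece 9:u rests on {8:u}
minimal pieces: {0:r, 2:t}
ways to finish when only these pieces remain (= sum over removing one remaining piece with nothing left below it):
  1 left: {5}→1  {9}→1
  2 left: {5,9}→2  {8,9}→1
  3 left: {5,8,9}→3  {7,8,9}→1
  4 left: {5,7,8,9}→4  {6,7,8,9}→1
  5 left: {5,6,7,8,9}→5
  6 left: {4,5,6,7,8,9}→5
  7 left: {3,4,5,6,7,8,9}→5
  8 left: {1,3,4,5,6,7,8,9}→5  {2,3,4,5,6,7,8,9}→5
  placing 0:r first → 10 extensions
  placing 2:t first → 5 extensions
total linear extensions = 15

15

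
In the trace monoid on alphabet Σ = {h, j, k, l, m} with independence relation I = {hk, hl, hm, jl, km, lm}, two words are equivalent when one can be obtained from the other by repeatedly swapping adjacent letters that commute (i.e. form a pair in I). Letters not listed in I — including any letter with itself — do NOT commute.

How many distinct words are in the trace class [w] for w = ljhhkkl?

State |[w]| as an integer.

25

piece 0:l — minimal
piece 1:j — minimal
piece 2:h rests on {1:j}
piece 3:h rests on {2:h}
piece 4:k rests on {0:l, 1:j}
piece 5:k rests on {4:k}
piece 6:l rests on {5:k}
minimal pieces: {0:l, 1:j}
ways to finish when only these pieces remain (= sum over removing one remaining piece with nothing left below it):
  1 left: {3}→1  {6}→1
  2 left: {2,3}→1  {3,6}→2  {5,6}→1
  3 left: {2,3,6}→3  {3,5,6}→3  {4,5,6}→1
  4 left: {0,4,5,6}→1  {2,3,5,6}→6  {3,4,5,6}→4
  5 left: {0,3,4,5,6}→5  {2,3,4,5,6}→10
  placing 0:l first → 10 extensions
  placing 1:j first → 15 extensions
total linear extensions = 25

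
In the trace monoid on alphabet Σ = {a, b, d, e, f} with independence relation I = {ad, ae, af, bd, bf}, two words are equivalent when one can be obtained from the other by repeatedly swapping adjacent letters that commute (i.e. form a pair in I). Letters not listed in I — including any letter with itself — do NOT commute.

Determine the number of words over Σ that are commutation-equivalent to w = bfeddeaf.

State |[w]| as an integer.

#0=b has no predecessor
#1=f has no predecessor
#2=e depends on [0:b, 1:f]
#3=d depends on [2:e]
#4=d depends on [3:d]
#5=e depends on [4:d]
#6=a depends on [0:b]
#7=f depends on [5:e]
sources: [0:b, 1:f]
N(rest) = Σ N(rest − s) over sources s of rest; N(one piece) = 1:
  size 1 → [6]=1  [7]=1
  size 2 → [5,7]=1  [6,7]=2
  size 3 → [4,5,7]=1  [5,6,7]=3
  size 4 → [3,4,5,7]=1  [4,5,6,7]=4
  size 5 → [2,3,4,5,7]=1  [3,4,5,6,7]=5
  size 6 → [1,2,3,4,5,7]=1  [2,3,4,5,6,7]=6
  first=0(b) contributes 7
  first=1(f) contributes 6
|[w]| = 13

13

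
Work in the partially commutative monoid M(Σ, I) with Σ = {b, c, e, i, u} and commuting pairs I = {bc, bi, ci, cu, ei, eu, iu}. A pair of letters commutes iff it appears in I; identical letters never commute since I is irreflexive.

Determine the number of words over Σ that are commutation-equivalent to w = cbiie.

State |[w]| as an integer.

drop 0:c onto floor
drop 1:b onto floor
drop 2:i onto floor
drop 3:i onto {2:i}
drop 4:e onto {0:c, 1:b}
ground layer = {0:c, 1:b, 2:i}
drop-orders for the pieces not yet dropped (sum over which currently-grounded one goes next):
  1 to go: {3} 1  {4} 1
  2 to go: {0,4} 1  {1,4} 1  {2,3} 1  {3,4} 2
  3 to go: {0,1,4} 2  {0,3,4} 3  {1,3,4} 3  {2,3,4} 3
  if 0:c drops first: 6 orders
  if 1:b drops first: 6 orders
  if 2:i drops first: 8 orders
heap linearizations: 20

20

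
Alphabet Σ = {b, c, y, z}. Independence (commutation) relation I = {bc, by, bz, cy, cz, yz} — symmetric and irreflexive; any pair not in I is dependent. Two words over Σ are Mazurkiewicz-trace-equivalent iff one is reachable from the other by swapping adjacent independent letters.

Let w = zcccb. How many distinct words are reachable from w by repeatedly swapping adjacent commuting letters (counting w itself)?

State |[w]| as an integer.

0(z) covers ∅
1(c) covers ∅
2(c) covers 1:c
3(c) covers 2:c
4(b) covers ∅
floor of heap: 0:z, 1:c, 4:b
completions by unplaced set U, small U first (add the entries for U minus each lowest piece of U):
  |U|=1: {0}:1  {3}:1  {4}:1
  |U|=2: {0,3}:2  {0,4}:2  {2,3}:1  {3,4}:2
  |U|=3: {0,2,3}:3  {0,3,4}:6  {1,2,3}:1  {2,3,4}:3
  start at 0(z): 4
  start at 1(c): 12
  start at 4(b): 4
sum over floor = 20

20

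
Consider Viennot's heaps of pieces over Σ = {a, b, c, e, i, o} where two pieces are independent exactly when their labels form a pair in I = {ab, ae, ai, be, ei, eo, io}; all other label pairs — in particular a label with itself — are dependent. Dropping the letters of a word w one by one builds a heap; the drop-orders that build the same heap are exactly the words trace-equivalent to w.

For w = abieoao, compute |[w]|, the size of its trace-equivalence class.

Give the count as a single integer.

63

piece 0:a — minimal
piece 1:b — minimal
piece 2:i rests on {1:b}
piece 3:e — minimal
piece 4:o rests on {0:a, 1:b}
piece 5:a rests on {4:o}
piece 6:o rests on {5:a}
minimal pieces: {0:a, 1:b, 3:e}
ways to finish when only these pieces remain (= sum over removing one remaining piece with nothing left below it):
  1 left: {2}→1  {3}→1  {6}→1
  2 left: {2,3}→2  {2,6}→2  {3,6}→2  {5,6}→1
  3 left: {2,3,6}→6  {2,5,6}→3  {3,5,6}→3  {4,5,6}→1
  4 left: {0,4,5,6}→1  {2,3,5,6}→12  {2,4,5,6}→4  {3,4,5,6}→4
  5 left: {0,2,4,5,6}→5  {0,3,4,5,6}→5  {1,2,4,5,6}→4  {2,3,4,5,6}→20
  placing 0:a first → 24 extensions
  placing 1:b first → 30 extensions
  placing 3:e first → 9 extensions
total linear extensions = 63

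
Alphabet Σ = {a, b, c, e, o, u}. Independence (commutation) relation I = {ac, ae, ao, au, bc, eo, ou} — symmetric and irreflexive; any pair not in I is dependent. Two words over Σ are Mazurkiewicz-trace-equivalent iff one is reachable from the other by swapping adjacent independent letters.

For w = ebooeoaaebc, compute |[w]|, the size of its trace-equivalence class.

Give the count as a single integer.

490

piece 0:e — minimal
piece 1:b rests on {0:e}
piece 2:o rests on {1:b}
piece 3:o rests on {2:o}
piece 4:e rests on {1:b}
piece 5:o rests on {3:o}
piece 6:a rests on {1:b}
piece 7:a rests on {6:a}
piece 8:e rests on {4:e}
piece 9:b rests on {5:o, 7:a, 8:e}
piece 10:c rests on {5:o, 8:e}
minimal pieces: {0:e}
ways to finish when only these pieces remain (= sum over removing one remaining piece with nothing left below it):
  1 left: {9}→1  {10}→1
  2 left: {7,9}→1  {9,10}→2
  3 left: {5,9,10}→2  {6,7,9}→1  {7,9,10}→3  {8,9,10}→2
  4 left: {3,5,9,10}→2  {4,8,9,10}→2  {5,7,9,10}→5  {5,8,9,10}→4  {6,7,9,10}→4  {7,8,9,10}→5
  5 left: {2,3,5,9,10}→2  {3,5,7,9,10}→7  {3,5,8,9,10}→6  {4,5,8,9,10}→6  {4,7,8,9,10}→7  {5,6,7,9,10}→9  {5,7,8,9,10}→14  {6,7,8,9,10}→9
  6 left: {2,3,5,7,9,10}→9  {2,3,5,8,9,10}→8  {3,4,5,8,9,10}→12  {3,5,6,7,9,10}→16  {3,5,7,8,9,10}→27  {4,5,7,8,9,10}→27  {4,6,7,8,9,10}→16  {5,6,7,8,9,10}→32
  7 left: {2,3,4,5,8,9,10}→20  {2,3,5,6,7,9,10}→25  {2,3,5,7,8,9,10}→44  {3,4,5,7,8,9,10}→66  {3,5,6,7,8,9,10}→75  {4,5,6,7,8,9,10}→75
  8 left: {2,3,4,5,7,8,9,10}→130  {2,3,5,6,7,8,9,10}→144  {3,4,5,6,7,8,9,10}→216
  9 left: {2,3,4,5,6,7,8,9,10}→490
  placing 0:e first → 490 extensions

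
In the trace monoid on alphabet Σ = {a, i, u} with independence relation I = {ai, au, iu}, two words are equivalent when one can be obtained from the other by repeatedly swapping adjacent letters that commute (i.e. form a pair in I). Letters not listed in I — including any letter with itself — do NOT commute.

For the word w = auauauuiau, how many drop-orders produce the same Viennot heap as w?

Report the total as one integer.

#0=a has no predecessor
#1=u has no predecessor
#2=a depends on [0:a]
#3=u depends on [1:u]
#4=a depends on [2:a]
#5=u depends on [3:u]
#6=u depends on [5:u]
#7=i has no predecessor
#8=a depends on [4:a]
#9=u depends on [6:u]
sources: [0:a, 1:u, 7:i]
N(rest) = Σ N(rest − s) over sources s of rest; N(one piece) = 1:
  size 1 → [7]=1  [8]=1  [9]=1
  size 2 → [4,8]=1  [6,9]=1  [7,8]=2  [7,9]=2  [8,9]=2
  size 3 → [2,4,8]=1  [4,7,8]=3  [4,8,9]=3  [5,6,9]=1  [6,7,9]=3  [6,8,9]=3  [7,8,9]=6
  size 4 → [0,2,4,8]=1  [2,4,7,8]=4  [2,4,8,9]=4  [3,5,6,9]=1  [4,6,8,9]=6  [4,7,8,9]=12  [5,6,7,9]=4  [5,6,8,9]=4  [6,7,8,9]=12
  size 5 → [0,2,4,7,8]=5  [0,2,4,8,9]=5  [1,3,5,6,9]=1  [2,4,6,8,9]=10  [2,4,7,8,9]=20  [3,5,6,7,9]=5  [3,5,6,8,9]=5  [4,5,6,8,9]=10  [4,6,7,8,9]=30  [5,6,7,8,9]=20
  size 6 → [0,2,4,6,8,9]=15  [0,2,4,7,8,9]=30  [1,3,5,6,7,9]=6  [1,3,5,6,8,9]=6  [2,4,5,6,8,9]=20  [2,4,6,7,8,9]=60  [3,4,5,6,8,9]=15  [3,5,6,7,8,9]=30  [4,5,6,7,8,9]=60
  size 7 → [0,2,4,5,6,8,9]=35  [0,2,4,6,7,8,9]=105  [1,3,4,5,6,8,9]=21  [1,3,5,6,7,8,9]=42  [2,3,4,5,6,8,9]=35  [2,4,5,6,7,8,9]=140  [3,4,5,6,7,8,9]=105
  size 8 → [0,2,3,4,5,6,8,9]=70  [0,2,4,5,6,7,8,9]=280  [1,2,3,4,5,6,8,9]=56  [1,3,4,5,6,7,8,9]=168  [2,3,4,5,6,7,8,9]=280
  first=0(a) contributes 504
  first=1(u) contributes 630
  first=7(i) contributes 126
|[w]| = 1260

1260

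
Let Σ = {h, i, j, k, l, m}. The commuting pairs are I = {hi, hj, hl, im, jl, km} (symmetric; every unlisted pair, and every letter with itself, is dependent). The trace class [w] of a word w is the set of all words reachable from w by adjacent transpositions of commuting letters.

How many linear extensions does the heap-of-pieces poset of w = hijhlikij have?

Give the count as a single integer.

piece 0:h — minimal
piece 1:i — minimal
piece 2:j rests on {1:i}
piece 3:h rests on {0:h}
piece 4:l rests on {1:i}
piece 5:i rests on {2:j, 4:l}
piece 6:k rests on {3:h, 5:i}
piece 7:i rests on {6:k}
piece 8:j rests on {7:i}
minimal pieces: {0:h, 1:i}
ways to finish when only these pieces remain (= sum over removing one remaining piece with nothing left below it):
  1 left: {8}→1
  2 left: {7,8}→1
  3 left: {6,7,8}→1
  4 left: {3,6,7,8}→1  {5,6,7,8}→1
  5 left: {0,3,6,7,8}→1  {2,5,6,7,8}→1  {3,5,6,7,8}→2  {4,5,6,7,8}→1
  6 left: {0,3,5,6,7,8}→3  {2,3,5,6,7,8}→3  {2,4,5,6,7,8}→2  {3,4,5,6,7,8}→3
  7 left: {0,2,3,5,6,7,8}→6  {0,3,4,5,6,7,8}→6  {1,2,4,5,6,7,8}→2  {2,3,4,5,6,7,8}→8
  placing 0:h first → 10 extensions
  placing 1:i first → 20 extensions
total linear extensions = 30

30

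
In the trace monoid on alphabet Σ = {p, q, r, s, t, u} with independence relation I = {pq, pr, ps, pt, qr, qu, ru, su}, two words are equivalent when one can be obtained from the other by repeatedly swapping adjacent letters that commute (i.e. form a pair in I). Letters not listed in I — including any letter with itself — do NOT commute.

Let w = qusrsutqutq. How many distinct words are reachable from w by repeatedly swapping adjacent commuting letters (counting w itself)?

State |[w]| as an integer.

piece 0:q — minimal
piece 1:u — minimal
piece 2:s rests on {0:q}
piece 3:r rests on {2:s}
piece 4:s rests on {3:r}
piece 5:u rests on {1:u}
piece 6:t rests on {4:s, 5:u}
piece 7:q rests on {6:t}
piece 8:u rests on {6:t}
piece 9:t rests on {7:q, 8:u}
piece 10:q rests on {9:t}
minimal pieces: {0:q, 1:u}
ways to finish when only these pieces remain (= sum over removing one remaining piece with nothing left below it):
  1 left: {10}→1
  2 left: {9,10}→1
  3 left: {7,9,10}→1  {8,9,10}→1
  4 left: {7,8,9,10}→2
  5 left: {6,7,8,9,10}→2
  6 left: {4,6,7,8,9,10}→2  {5,6,7,8,9,10}→2
  7 left: {1,5,6,7,8,9,10}→2  {3,4,6,7,8,9,10}→2  {4,5,6,7,8,9,10}→4
  8 left: {1,4,5,6,7,8,9,10}→6  {2,3,4,6,7,8,9,10}→2  {3,4,5,6,7,8,9,10}→6
  9 left: {0,2,3,4,6,7,8,9,10}→2  {1,3,4,5,6,7,8,9,10}→12  {2,3,4,5,6,7,8,9,10}→8
  placing 0:q first → 20 extensions
  placing 1:u first → 10 extensions
total linear extensions = 30

30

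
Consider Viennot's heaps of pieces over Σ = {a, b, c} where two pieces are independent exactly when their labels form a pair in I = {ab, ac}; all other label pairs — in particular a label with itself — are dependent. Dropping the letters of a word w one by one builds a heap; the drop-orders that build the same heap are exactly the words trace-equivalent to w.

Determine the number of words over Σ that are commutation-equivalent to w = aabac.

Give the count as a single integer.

#0=a has no predecessor
#1=a depends on [0:a]
#2=b has no predecessor
#3=a depends on [1:a]
#4=c depends on [2:b]
sources: [0:a, 2:b]
N(rest) = Σ N(rest − s) over sources s of rest; N(one piece) = 1:
  size 1 → [3]=1  [4]=1
  size 2 → [1,3]=1  [2,4]=1  [3,4]=2
  size 3 → [0,1,3]=1  [1,3,4]=3  [2,3,4]=3
  first=0(a) contributes 6
  first=2(b) contributes 4
|[w]| = 10

10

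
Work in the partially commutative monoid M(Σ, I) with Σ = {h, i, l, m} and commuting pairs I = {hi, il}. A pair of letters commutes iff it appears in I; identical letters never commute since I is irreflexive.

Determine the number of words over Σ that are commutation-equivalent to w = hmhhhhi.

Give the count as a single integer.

#0=h has no predecessor
#1=m depends on [0:h]
#2=h depends on [1:m]
#3=h depends on [2:h]
#4=h depends on [3:h]
#5=h depends on [4:h]
#6=i depends on [1:m]
sources: [0:h]
N(rest) = Σ N(rest − s) over sources s of rest; N(one piece) = 1:
  size 1 → [5]=1  [6]=1
  size 2 → [4,5]=1  [5,6]=2
  size 3 → [3,4,5]=1  [4,5,6]=3
  size 4 → [2,3,4,5]=1  [3,4,5,6]=4
  size 5 → [2,3,4,5,6]=5
  first=0(h) contributes 5

5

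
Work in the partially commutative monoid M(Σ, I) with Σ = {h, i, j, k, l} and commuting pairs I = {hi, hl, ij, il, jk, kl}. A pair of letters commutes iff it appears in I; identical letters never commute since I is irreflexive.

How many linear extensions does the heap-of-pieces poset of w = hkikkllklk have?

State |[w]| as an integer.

piece 0:h — minimal
piece 1:k rests on {0:h}
piece 2:i rests on {1:k}
piece 3:k rests on {2:i}
piece 4:k rests on {3:k}
piece 5:l — minimal
piece 6:l rests on {5:l}
piece 7:k rests on {4:k}
piece 8:l rests on {6:l}
piece 9:k rests on {7:k}
minimal pieces: {0:h, 5:l}
ways to finish when only these pieces remain (= sum over removing one remaining piece with nothing left below it):
  1 left: {8}→1  {9}→1
  2 left: {6,8}→1  {7,9}→1  {8,9}→2
  3 left: {4,7,9}→1  {5,6,8}→1  {6,8,9}→3  {7,8,9}→3
  4 left: {3,4,7,9}→1  {4,7,8,9}→4  {5,6,8,9}→4  {6,7,8,9}→6
  5 left: {2,3,4,7,9}→1  {3,4,7,8,9}→5  {4,6,7,8,9}→10  {5,6,7,8,9}→10
  6 left: {1,2,3,4,7,9}→1  {2,3,4,7,8,9}→6  {3,4,6,7,8,9}→15  {4,5,6,7,8,9}→20
  7 left: {0,1,2,3,4,7,9}→1  {1,2,3,4,7,8,9}→7  {2,3,4,6,7,8,9}→21  {3,4,5,6,7,8,9}→35
  8 left: {0,1,2,3,4,7,8,9}→8  {1,2,3,4,6,7,8,9}→28  {2,3,4,5,6,7,8,9}→56
  placing 0:h first → 84 extensions
  placing 5:l first → 36 extensions
total linear extensions = 120

120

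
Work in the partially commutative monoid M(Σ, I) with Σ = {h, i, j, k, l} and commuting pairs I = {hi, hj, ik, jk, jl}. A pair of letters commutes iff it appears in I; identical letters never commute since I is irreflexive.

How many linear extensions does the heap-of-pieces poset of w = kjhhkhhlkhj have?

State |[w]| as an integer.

55

0(k) covers ∅
1(j) covers ∅
2(h) covers 0:k
3(h) covers 2:h
4(k) covers 3:h
5(h) covers 4:k
6(h) covers 5:h
7(l) covers 6:h
8(k) covers 7:l
9(h) covers 8:k
10(j) covers 1:j
floor of heap: 0:k, 1:j
completions by unplaced set U, small U first (add the entries for U minus each lowest piece of U):
  |U|=1: {9}:1  {10}:1
  |U|=2: {1,10}:1  {8,9}:1  {9,10}:2
  |U|=3: {1,9,10}:3  {7,8,9}:1  {8,9,10}:3
  |U|=4: {1,8,9,10}:6  {6,7,8,9}:1  {7,8,9,10}:4
  |U|=5: {1,7,8,9,10}:10  {5,6,7,8,9}:1  {6,7,8,9,10}:5
  |U|=6: {1,6,7,8,9,10}:15  {4,5,6,7,8,9}:1  {5,6,7,8,9,10}:6
  |U|=7: {1,5,6,7,8,9,10}:21  {3,4,5,6,7,8,9}:1  {4,5,6,7,8,9,10}:7
  |U|=8: {1,4,5,6,7,8,9,10}:28  {2,3,4,5,6,7,8,9}:1  {3,4,5,6,7,8,9,10}:8
  |U|=9: {0,2,3,4,5,6,7,8,9}:1  {1,3,4,5,6,7,8,9,10}:36  {2,3,4,5,6,7,8,9,10}:9
  start at 0(k): 45
  start at 1(j): 10
sum over floor = 55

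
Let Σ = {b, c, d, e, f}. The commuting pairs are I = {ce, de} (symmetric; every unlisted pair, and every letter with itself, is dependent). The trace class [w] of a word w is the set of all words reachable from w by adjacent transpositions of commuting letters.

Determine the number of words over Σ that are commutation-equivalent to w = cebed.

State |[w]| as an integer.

4

piece 0:c — minimal
piece 1:e — minimal
piece 2:b rests on {0:c, 1:e}
piece 3:e rests on {2:b}
piece 4:d rests on {2:b}
minimal pieces: {0:c, 1:e}
ways to finish when only these pieces remain (= sum over removing one remaining piece with nothing left below it):
  1 left: {3}→1  {4}→1
  2 left: {3,4}→2
  3 left: {2,3,4}→2
  placing 0:c first → 2 extensions
  placing 1:e first → 2 extensions
total linear extensions = 4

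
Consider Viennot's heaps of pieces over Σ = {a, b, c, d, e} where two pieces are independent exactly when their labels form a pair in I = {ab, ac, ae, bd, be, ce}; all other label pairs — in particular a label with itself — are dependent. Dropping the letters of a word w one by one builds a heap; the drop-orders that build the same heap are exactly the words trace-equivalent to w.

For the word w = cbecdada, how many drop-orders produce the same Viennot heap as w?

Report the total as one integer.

4

piece 0:c — minimal
piece 1:b rests on {0:c}
piece 2:e — minimal
piece 3:c rests on {1:b}
piece 4:d rests on {2:e, 3:c}
piece 5:a rests on {4:d}
piece 6:d rests on {5:a}
piece 7:a rests on {6:d}
minimal pieces: {0:c, 2:e}
ways to finish when only these pieces remain (= sum over removing one remaining piece with nothing left below it):
  1 left: {7}→1
  2 left: {6,7}→1
  3 left: {5,6,7}→1
  4 left: {4,5,6,7}→1
  5 left: {2,4,5,6,7}→1  {3,4,5,6,7}→1
  6 left: {1,3,4,5,6,7}→1  {2,3,4,5,6,7}→2
  placing 0:c first → 3 extensions
  placing 2:e first → 1 extensions
total linear extensions = 4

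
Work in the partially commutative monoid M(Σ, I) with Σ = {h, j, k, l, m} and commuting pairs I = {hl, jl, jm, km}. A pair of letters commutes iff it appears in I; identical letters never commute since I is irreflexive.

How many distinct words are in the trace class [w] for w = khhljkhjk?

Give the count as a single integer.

4

0(k) covers ∅
1(h) covers 0:k
2(h) covers 1:h
3(l) covers 0:k
4(j) covers 2:h
5(k) covers 3:l, 4:j
6(h) covers 5:k
7(j) covers 6:h
8(k) covers 7:j
floor of heap: 0:k
completions by unplaced set U, small U first (add the entries for U minus each lowest piece of U):
  |U|=1: {8}:1
  |U|=2: {7,8}:1
  |U|=3: {6,7,8}:1
  |U|=4: {5,6,7,8}:1
  |U|=5: {3,5,6,7,8}:1  {4,5,6,7,8}:1
  |U|=6: {2,4,5,6,7,8}:1  {3,4,5,6,7,8}:2
  |U|=7: {1,2,4,5,6,7,8}:1  {2,3,4,5,6,7,8}:3
  start at 0(k): 4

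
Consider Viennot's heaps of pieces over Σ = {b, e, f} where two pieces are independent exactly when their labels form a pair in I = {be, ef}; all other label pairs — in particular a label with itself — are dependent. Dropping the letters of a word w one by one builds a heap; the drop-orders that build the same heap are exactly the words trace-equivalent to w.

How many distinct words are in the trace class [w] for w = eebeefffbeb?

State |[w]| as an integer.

462

#0=e has no predecessor
#1=e depends on [0:e]
#2=b has no predecessor
#3=e depends on [1:e]
#4=e depends on [3:e]
#5=f depends on [2:b]
#6=f depends on [5:f]
#7=f depends on [6:f]
#8=b depends on [7:f]
#9=e depends on [4:e]
#10=b depends on [8:b]
sources: [0:e, 2:b]
N(rest) = Σ N(rest − s) over sources s of rest; N(one piece) = 1:
  size 1 → [9]=1  [10]=1
  size 2 → [4,9]=1  [8,10]=1  [9,10]=2
  size 3 → [3,4,9]=1  [4,9,10]=3  [7,8,10]=1  [8,9,10]=3
  size 4 → [1,3,4,9]=1  [3,4,9,10]=4  [4,8,9,10]=6  [6,7,8,10]=1  [7,8,9,10]=4
  size 5 → [0,1,3,4,9]=1  [1,3,4,9,10]=5  [3,4,8,9,10]=10  [4,7,8,9,10]=10  [5,6,7,8,10]=1  [6,7,8,9,10]=5
  size 6 → [0,1,3,4,9,10]=6  [1,3,4,8,9,10]=15  [2,5,6,7,8,10]=1  [3,4,7,8,9,10]=20  [4,6,7,8,9,10]=15  [5,6,7,8,9,10]=6
  size 7 → [0,1,3,4,8,9,10]=21  [1,3,4,7,8,9,10]=35  [2,5,6,7,8,9,10]=7  [3,4,6,7,8,9,10]=35  [4,5,6,7,8,9,10]=21
  size 8 → [0,1,3,4,7,8,9,10]=56  [1,3,4,6,7,8,9,10]=70  [2,4,5,6,7,8,9,10]=28  [3,4,5,6,7,8,9,10]=56
  size 9 → [0,1,3,4,6,7,8,9,10]=126  [1,3,4,5,6,7,8,9,10]=126  [2,3,4,5,6,7,8,9,10]=84
  first=0(e) contributes 210
  first=2(b) contributes 252
|[w]| = 462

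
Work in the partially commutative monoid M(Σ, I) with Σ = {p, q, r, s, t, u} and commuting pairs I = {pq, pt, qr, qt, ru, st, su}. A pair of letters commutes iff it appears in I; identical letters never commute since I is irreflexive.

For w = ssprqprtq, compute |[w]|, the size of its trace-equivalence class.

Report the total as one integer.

0(s) covers ∅
1(s) covers 0:s
2(p) covers 1:s
3(r) covers 2:p
4(q) covers 1:s
5(p) covers 3:r
6(r) covers 5:p
7(t) covers 6:r
8(q) covers 4:q
floor of heap: 0:s
completions by unplaced set U, small U first (add the entries for U minus each lowest piece of U):
  |U|=1: {7}:1  {8}:1
  |U|=2: {4,8}:1  {6,7}:1  {7,8}:2
  |U|=3: {4,7,8}:3  {5,6,7}:1  {6,7,8}:3
  |U|=4: {3,5,6,7}:1  {4,6,7,8}:6  {5,6,7,8}:4
  |U|=5: {2,3,5,6,7}:1  {3,5,6,7,8}:5  {4,5,6,7,8}:10
  |U|=6: {2,3,5,6,7,8}:6  {3,4,5,6,7,8}:15
  |U|=7: {2,3,4,5,6,7,8}:21
  start at 0(s): 21

21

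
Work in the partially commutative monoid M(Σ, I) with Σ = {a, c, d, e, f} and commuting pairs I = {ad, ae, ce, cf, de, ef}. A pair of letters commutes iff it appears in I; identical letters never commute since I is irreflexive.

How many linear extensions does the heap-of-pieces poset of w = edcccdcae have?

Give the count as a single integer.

36

0(e) covers ∅
1(d) covers ∅
2(c) covers 1:d
3(c) covers 2:c
4(c) covers 3:c
5(d) covers 4:c
6(c) covers 5:d
7(a) covers 6:c
8(e) covers 0:e
floor of heap: 0:e, 1:d
completions by unplaced set U, small U first (add the entries for U minus each lowest piece of U):
  |U|=1: {7}:1  {8}:1
  |U|=2: {0,8}:1  {6,7}:1  {7,8}:2
  |U|=3: {0,7,8}:3  {5,6,7}:1  {6,7,8}:3
  |U|=4: {0,6,7,8}:6  {4,5,6,7}:1  {5,6,7,8}:4
  |U|=5: {0,5,6,7,8}:10  {3,4,5,6,7}:1  {4,5,6,7,8}:5
  |U|=6: {0,4,5,6,7,8}:15  {2,3,4,5,6,7}:1  {3,4,5,6,7,8}:6
  |U|=7: {0,3,4,5,6,7,8}:21  {1,2,3,4,5,6,7}:1  {2,3,4,5,6,7,8}:7
  start at 0(e): 8
  start at 1(d): 28
sum over floor = 36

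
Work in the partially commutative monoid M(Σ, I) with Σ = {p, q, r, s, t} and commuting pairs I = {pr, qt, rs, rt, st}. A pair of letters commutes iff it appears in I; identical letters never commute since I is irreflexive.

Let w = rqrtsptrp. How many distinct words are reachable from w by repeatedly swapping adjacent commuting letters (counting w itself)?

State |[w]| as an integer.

72

piece 0:r — minimal
piece 1:q rests on {0:r}
piece 2:r rests on {1:q}
piece 3:t — minimal
piece 4:s rests on {1:q}
piece 5:p rests on {3:t, 4:s}
piece 6:t rests on {5:p}
piece 7:r rests on {2:r}
piece 8:p rests on {6:t}
minimal pieces: {0:r, 3:t}
ways to finish when only these pieces remain (= sum over removing one remaining piece with nothing left below it):
  1 left: {7}→1  {8}→1
  2 left: {2,7}→1  {6,8}→1  {7,8}→2
  3 left: {2,7,8}→3  {5,6,8}→1  {6,7,8}→3
  4 left: {2,6,7,8}→6  {3,5,6,8}→1  {4,5,6,8}→1  {5,6,7,8}→4
  5 left: {2,5,6,7,8}→10  {3,4,5,6,8}→2  {3,5,6,7,8}→5  {4,5,6,7,8}→5
  6 left: {2,3,5,6,7,8}→15  {2,4,5,6,7,8}→15  {3,4,5,6,7,8}→12
  7 left: {1,2,4,5,6,7,8}→15  {2,3,4,5,6,7,8}→42
  placing 0:r first → 57 extensions
  placing 3:t first → 15 extensions
total linear extensions = 72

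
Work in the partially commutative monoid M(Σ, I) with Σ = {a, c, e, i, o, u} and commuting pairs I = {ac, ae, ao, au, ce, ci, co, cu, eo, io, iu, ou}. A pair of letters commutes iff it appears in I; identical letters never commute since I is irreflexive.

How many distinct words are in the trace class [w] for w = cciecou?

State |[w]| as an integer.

140

drop 0:c onto floor
drop 1:c onto {0:c}
drop 2:i onto floor
drop 3:e onto {2:i}
drop 4:c onto {1:c}
drop 5:o onto floor
drop 6:u onto {3:e}
ground layer = {0:c, 2:i, 5:o}
drop-orders for the pieces not yet dropped (sum over which currently-grounded one goes next):
  1 to go: {4} 1  {5} 1  {6} 1
  2 to go: {1,4} 1  {3,6} 1  {4,5} 2  {4,6} 2  {5,6} 2
  3 to go: {0,1,4} 1  {1,4,5} 3  {1,4,6} 3  {2,3,6} 1  {3,4,6} 3  {3,5,6} 3  {4,5,6} 6
  4 to go: {0,1,4,5} 4  {0,1,4,6} 4  {1,3,4,6} 6  {1,4,5,6} 12  {2,3,4,6} 4  {2,3,5,6} 4  {3,4,5,6} 12
  5 to go: {0,1,3,4,6} 10  {0,1,4,5,6} 20  {1,2,3,4,6} 10  {1,3,4,5,6} 30  {2,3,4,5,6} 20
  if 0:c drops first: 60 orders
  if 2:i drops first: 60 orders
  if 5:o drops first: 20 orders
heap linearizations: 140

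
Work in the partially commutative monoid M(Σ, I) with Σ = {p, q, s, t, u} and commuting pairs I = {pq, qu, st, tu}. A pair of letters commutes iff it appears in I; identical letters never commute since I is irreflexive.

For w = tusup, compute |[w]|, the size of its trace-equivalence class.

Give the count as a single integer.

0(t) covers ∅
1(u) covers ∅
2(s) covers 1:u
3(u) covers 2:s
4(p) covers 0:t, 3:u
floor of heap: 0:t, 1:u
completions by unplaced set U, small U first (add the entries for U minus each lowest piece of U):
  |U|=1: {4}:1
  |U|=2: {0,4}:1  {3,4}:1
  |U|=3: {0,3,4}:2  {2,3,4}:1
  start at 0(t): 1
  start at 1(u): 3
sum over floor = 4

4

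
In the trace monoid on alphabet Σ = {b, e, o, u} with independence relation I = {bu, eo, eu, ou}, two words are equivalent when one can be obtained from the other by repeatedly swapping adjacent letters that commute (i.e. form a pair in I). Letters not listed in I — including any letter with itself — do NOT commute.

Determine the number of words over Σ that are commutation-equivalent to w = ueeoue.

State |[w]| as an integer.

60

drop 0:u onto floor
drop 1:e onto floor
drop 2:e onto {1:e}
drop 3:o onto floor
drop 4:u onto {0:u}
drop 5:e onto {2:e}
ground layer = {0:u, 1:e, 3:o}
drop-orders for the pieces not yet dropped (sum over which currently-grounded one goes next):
  1 to go: {3} 1  {4} 1  {5} 1
  2 to go: {0,4} 1  {2,5} 1  {3,4} 2  {3,5} 2  {4,5} 2
  3 to go: {0,3,4} 3  {0,4,5} 3  {1,2,5} 1  {2,3,5} 3  {2,4,5} 3  {3,4,5} 6
  4 to go: {0,2,4,5} 6  {0,3,4,5} 12  {1,2,3,5} 4  {1,2,4,5} 4  {2,3,4,5} 12
  if 0:u drops first: 20 orders
  if 1:e drops first: 30 orders
  if 3:o drops first: 10 orders
heap linearizations: 60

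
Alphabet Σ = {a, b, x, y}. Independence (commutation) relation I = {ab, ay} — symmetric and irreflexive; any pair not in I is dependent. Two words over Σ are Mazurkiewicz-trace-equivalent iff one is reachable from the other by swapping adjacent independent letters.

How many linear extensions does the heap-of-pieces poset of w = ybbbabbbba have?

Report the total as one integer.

45

piece 0:y — minimal
piece 1:b rests on {0:y}
piece 2:b rests on {1:b}
piece 3:b rests on {2:b}
piece 4:a — minimal
piece 5:b rests on {3:b}
piece 6:b rests on {5:b}
piece 7:b rests on {6:b}
piece 8:b rests on {7:b}
piece 9:a rests on {4:a}
minimal pieces: {0:y, 4:a}
ways to finish when only these pieces remain (= sum over removing one remaining piece with nothing left below it):
  1 left: {8}→1  {9}→1
  2 left: {4,9}→1  {7,8}→1  {8,9}→2
  3 left: {4,8,9}→3  {6,7,8}→1  {7,8,9}→3
  4 left: {4,7,8,9}→6  {5,6,7,8}→1  {6,7,8,9}→4
  5 left: {3,5,6,7,8}→1  {4,6,7,8,9}→10  {5,6,7,8,9}→5
  6 left: {2,3,5,6,7,8}→1  {3,5,6,7,8,9}→6  {4,5,6,7,8,9}→15
  7 left: {1,2,3,5,6,7,8}→1  {2,3,5,6,7,8,9}→7  {3,4,5,6,7,8,9}→21
  8 left: {0,1,2,3,5,6,7,8}→1  {1,2,3,5,6,7,8,9}→8  {2,3,4,5,6,7,8,9}→28
  placing 0:y first → 36 extensions
  placing 4:a first → 9 extensions
total linear extensions = 45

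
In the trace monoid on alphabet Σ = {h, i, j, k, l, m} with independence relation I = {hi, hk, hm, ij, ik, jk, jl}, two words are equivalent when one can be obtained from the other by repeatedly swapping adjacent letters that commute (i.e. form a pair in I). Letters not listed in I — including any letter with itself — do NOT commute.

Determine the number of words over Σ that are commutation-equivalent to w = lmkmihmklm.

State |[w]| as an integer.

#0=l has no predecessor
#1=m depends on [0:l]
#2=k depends on [1:m]
#3=m depends on [2:k]
#4=i depends on [3:m]
#5=h depends on [0:l]
#6=m depends on [4:i]
#7=k depends on [6:m]
#8=l depends on [5:h, 7:k]
#9=m depends on [8:l]
sources: [0:l]
N(rest) = Σ N(rest − s) over sources s of rest; N(one piece) = 1:
  size 1 → [9]=1
  size 2 → [8,9]=1
  size 3 → [5,8,9]=1  [7,8,9]=1
  size 4 → [5,7,8,9]=2  [6,7,8,9]=1
  size 5 → [4,6,7,8,9]=1  [5,6,7,8,9]=3
  size 6 → [3,4,6,7,8,9]=1  [4,5,6,7,8,9]=4
  size 7 → [2,3,4,6,7,8,9]=1  [3,4,5,6,7,8,9]=5
  size 8 → [1,2,3,4,6,7,8,9]=1  [2,3,4,5,6,7,8,9]=6
  first=0(l) contributes 7

7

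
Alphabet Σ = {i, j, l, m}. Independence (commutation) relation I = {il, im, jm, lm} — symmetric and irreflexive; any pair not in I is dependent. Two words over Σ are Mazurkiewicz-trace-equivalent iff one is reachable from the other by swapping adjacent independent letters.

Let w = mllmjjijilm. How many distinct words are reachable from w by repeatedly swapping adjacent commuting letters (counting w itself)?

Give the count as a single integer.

330

0(m) covers ∅
1(l) covers ∅
2(l) covers 1:l
3(m) covers 0:m
4(j) covers 2:l
5(j) covers 4:j
6(i) covers 5:j
7(j) covers 6:i
8(i) covers 7:j
9(l) covers 7:j
10(m) covers 3:m
floor of heap: 0:m, 1:l
completions by unplaced set U, small U first (add the entries for U minus each lowest piece of U):
  |U|=1: {8}:1  {9}:1  {10}:1
  |U|=2: {3,10}:1  {8,9}:2  {8,10}:2  {9,10}:2
  |U|=3: {0,3,10}:1  {3,8,10}:3  {3,9,10}:3  {7,8,9}:2  {8,9,10}:6
  |U|=4: {0,3,8,10}:4  {0,3,9,10}:4  {3,8,9,10}:12  {6,7,8,9}:2  {7,8,9,10}:8
  |U|=5: {0,3,8,9,10}:20  {3,7,8,9,10}:20  {5,6,7,8,9}:2  {6,7,8,9,10}:10
  |U|=6: {0,3,7,8,9,10}:40  {3,6,7,8,9,10}:30  {4,5,6,7,8,9}:2  {5,6,7,8,9,10}:12
  |U|=7: {0,3,6,7,8,9,10}:70  {2,4,5,6,7,8,9}:2  {3,5,6,7,8,9,10}:42  {4,5,6,7,8,9,10}:14
  |U|=8: {0,3,5,6,7,8,9,10}:112  {1,2,4,5,6,7,8,9}:2  {2,4,5,6,7,8,9,10}:16  {3,4,5,6,7,8,9,10}:56
  |U|=9: {0,3,4,5,6,7,8,9,10}:168  {1,2,4,5,6,7,8,9,10}:18  {2,3,4,5,6,7,8,9,10}:72
  start at 0(m): 90
  start at 1(l): 240
sum over floor = 330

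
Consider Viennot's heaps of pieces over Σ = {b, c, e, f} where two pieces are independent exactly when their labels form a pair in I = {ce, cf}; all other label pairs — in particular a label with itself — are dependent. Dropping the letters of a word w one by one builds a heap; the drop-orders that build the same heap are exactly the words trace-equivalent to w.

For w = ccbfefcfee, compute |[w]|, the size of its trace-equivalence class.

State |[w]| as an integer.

drop 0:c onto floor
drop 1:c onto {0:c}
drop 2:b onto {1:c}
drop 3:f onto {2:b}
drop 4:e onto {3:f}
drop 5:f onto {4:e}
drop 6:c onto {2:b}
drop 7:f onto {5:f}
drop 8:e onto {7:f}
drop 9:e onto {8:e}
ground layer = {0:c}
drop-orders for the pieces not yet dropped (sum over which currently-grounded one goes next):
  1 to go: {6} 1  {9} 1
  2 to go: {6,9} 2  {8,9} 1
  3 to go: {6,8,9} 3  {7,8,9} 1
  4 to go: {5,7,8,9} 1  {6,7,8,9} 4
  5 to go: {4,5,7,8,9} 1  {5,6,7,8,9} 5
  6 to go: {3,4,5,7,8,9} 1  {4,5,6,7,8,9} 6
  7 to go: {3,4,5,6,7,8,9} 7
  8 to go: {2,3,4,5,6,7,8,9} 7
  if 0:c drops first: 7 orders

7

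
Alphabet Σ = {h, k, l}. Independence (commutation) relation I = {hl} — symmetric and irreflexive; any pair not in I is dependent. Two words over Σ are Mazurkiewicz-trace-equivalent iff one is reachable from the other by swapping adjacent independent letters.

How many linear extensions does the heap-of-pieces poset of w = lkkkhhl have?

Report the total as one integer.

3

drop 0:l onto floor
drop 1:k onto {0:l}
drop 2:k onto {1:k}
drop 3:k onto {2:k}
drop 4:h onto {3:k}
drop 5:h onto {4:h}
drop 6:l onto {3:k}
ground layer = {0:l}
drop-orders for the pieces not yet dropped (sum over which currently-grounded one goes next):
  1 to go: {5} 1  {6} 1
  2 to go: {4,5} 1  {5,6} 2
  3 to go: {4,5,6} 3
  4 to go: {3,4,5,6} 3
  5 to go: {2,3,4,5,6} 3
  if 0:l drops first: 3 orders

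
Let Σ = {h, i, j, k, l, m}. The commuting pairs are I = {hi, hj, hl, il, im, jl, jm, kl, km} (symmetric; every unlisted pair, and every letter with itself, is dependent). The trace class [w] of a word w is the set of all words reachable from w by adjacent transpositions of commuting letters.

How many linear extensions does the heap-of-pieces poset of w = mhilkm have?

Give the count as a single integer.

0(m) covers ∅
1(h) covers 0:m
2(i) covers ∅
3(l) covers 0:m
4(k) covers 1:h, 2:i
5(m) covers 1:h, 3:l
floor of heap: 0:m, 2:i
completions by unplaced set U, small U first (add the entries for U minus each lowest piece of U):
  |U|=1: {4}:1  {5}:1
  |U|=2: {2,4}:1  {3,5}:1  {4,5}:2
  |U|=3: {1,4,5}:2  {2,4,5}:3  {3,4,5}:3
  |U|=4: {1,2,4,5}:5  {1,3,4,5}:5  {2,3,4,5}:6
  start at 0(m): 16
  start at 2(i): 5
sum over floor = 21

21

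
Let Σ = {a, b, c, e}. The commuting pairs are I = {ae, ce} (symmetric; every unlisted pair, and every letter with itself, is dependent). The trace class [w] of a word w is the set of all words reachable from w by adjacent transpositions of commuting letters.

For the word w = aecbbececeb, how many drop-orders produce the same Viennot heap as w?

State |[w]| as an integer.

drop 0:a onto floor
drop 1:e onto floor
drop 2:c onto {0:a}
drop 3:b onto {1:e, 2:c}
drop 4:b onto {3:b}
drop 5:e onto {4:b}
drop 6:c onto {4:b}
drop 7:e onto {5:e}
drop 8:c onto {6:c}
drop 9:e onto {7:e}
drop 10:b onto {8:c, 9:e}
ground layer = {0:a, 1:e}
drop-orders for the pieces not yet dropped (sum over which currently-grounded one goes next):
  1 to go: {10} 1
  2 to go: {8,10} 1  {9,10} 1
  3 to go: {6,8,10} 1  {7,9,10} 1  {8,9,10} 2
  4 to go: {5,7,9,10} 1  {6,8,9,10} 3  {7,8,9,10} 3
  5 to go: {5,7,8,9,10} 4  {6,7,8,9,10} 6
  6 to go: {5,6,7,8,9,10} 10
  7 to go: {4,5,6,7,8,9,10} 10
  8 to go: {3,4,5,6,7,8,9,10} 10
  9 to go: {1,3,4,5,6,7,8,9,10} 10  {2,3,4,5,6,7,8,9,10} 10
  if 0:a drops first: 20 orders
  if 1:e drops first: 10 orders
heap linearizations: 30

30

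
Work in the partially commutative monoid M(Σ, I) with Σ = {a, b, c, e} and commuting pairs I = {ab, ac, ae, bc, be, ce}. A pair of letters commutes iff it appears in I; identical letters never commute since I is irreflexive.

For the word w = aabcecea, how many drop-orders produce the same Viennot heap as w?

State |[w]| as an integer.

#0=a has no predecessor
#1=a depends on [0:a]
#2=b has no predecessor
#3=c has no predecessor
#4=e has no predecessor
#5=c depends on [3:c]
#6=e depends on [4:e]
#7=a depends on [1:a]
sources: [0:a, 2:b, 3:c, 4:e]
N(rest) = Σ N(rest − s) over sources s of rest; N(one piece) = 1:
  size 1 → [2]=1  [5]=1  [6]=1  [7]=1
  size 2 → [1,7]=1  [2,5]=2  [2,6]=2  [2,7]=2  [3,5]=1  [4,6]=1  [5,6]=2  [5,7]=2  [6,7]=2
  size 3 → [0,1,7]=1  [1,2,7]=3  [1,5,7]=3  [1,6,7]=3  [2,3,5]=3  [2,4,6]=3  [2,5,6]=6  [2,5,7]=6  [2,6,7]=6  [3,5,6]=3  [3,5,7]=3  [4,5,6]=3  [4,6,7]=3  [5,6,7]=6
  size 4 → [0,1,2,7]=4  [0,1,5,7]=4  [0,1,6,7]=4  [1,2,5,7]=12  [1,2,6,7]=12  [1,3,5,7]=6  [1,4,6,7]=6  [1,5,6,7]=12  [2,3,5,6]=12  [2,3,5,7]=12  [2,4,5,6]=12  [2,4,6,7]=12  [2,5,6,7]=24  [3,4,5,6]=6  [3,5,6,7]=12  [4,5,6,7]=12
  size 5 → [0,1,2,5,7]=20  [0,1,2,6,7]=20  [0,1,3,5,7]=10  [0,1,4,6,7]=10  [0,1,5,6,7]=20  [1,2,3,5,7]=30  [1,2,4,6,7]=30  [1,2,5,6,7]=60  [1,3,5,6,7]=30  [1,4,5,6,7]=30  [2,3,4,5,6]=30  [2,3,5,6,7]=60  [2,4,5,6,7]=60  [3,4,5,6,7]=30
  size 6 → [0,1,2,3,5,7]=60  [0,1,2,4,6,7]=60  [0,1,2,5,6,7]=120  [0,1,3,5,6,7]=60  [0,1,4,5,6,7]=60  [1,2,3,5,6,7]=180  [1,2,4,5,6,7]=180  [1,3,4,5,6,7]=90  [2,3,4,5,6,7]=180
  first=0(a) contributes 630
  first=2(b) contributes 210
  first=3(c) contributes 420
  first=4(e) contributes 420
|[w]| = 1680

1680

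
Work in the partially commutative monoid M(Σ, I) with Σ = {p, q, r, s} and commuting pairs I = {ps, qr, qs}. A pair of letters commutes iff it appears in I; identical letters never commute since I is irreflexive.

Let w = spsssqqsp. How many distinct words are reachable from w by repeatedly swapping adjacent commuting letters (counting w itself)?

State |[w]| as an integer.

piece 0:s — minimal
piece 1:p — minimal
piece 2:s rests on {0:s}
piece 3:s rests on {2:s}
piece 4:s rests on {3:s}
piece 5:q rests on {1:p}
piece 6:q rests on {5:q}
piece 7:s rests on {4:s}
piece 8:p rests on {6:q}
minimal pieces: {0:s, 1:p}
ways to finish when only these pieces remain (= sum over removing one remaining piece with nothing left below it):
  1 left: {7}→1  {8}→1
  2 left: {4,7}→1  {6,8}→1  {7,8}→2
  3 left: {3,4,7}→1  {4,7,8}→3  {5,6,8}→1  {6,7,8}→3
  4 left: {1,5,6,8}→1  {2,3,4,7}→1  {3,4,7,8}→4  {4,6,7,8}→6  {5,6,7,8}→4
  5 left: {0,2,3,4,7}→1  {1,5,6,7,8}→5  {2,3,4,7,8}→5  {3,4,6,7,8}→10  {4,5,6,7,8}→10
  6 left: {0,2,3,4,7,8}→6  {1,4,5,6,7,8}→15  {2,3,4,6,7,8}→15  {3,4,5,6,7,8}→20
  7 left: {0,2,3,4,6,7,8}→21  {1,3,4,5,6,7,8}→35  {2,3,4,5,6,7,8}→35
  placing 0:s first → 70 extensions
  placing 1:p first → 56 extensions
total linear extensions = 126

126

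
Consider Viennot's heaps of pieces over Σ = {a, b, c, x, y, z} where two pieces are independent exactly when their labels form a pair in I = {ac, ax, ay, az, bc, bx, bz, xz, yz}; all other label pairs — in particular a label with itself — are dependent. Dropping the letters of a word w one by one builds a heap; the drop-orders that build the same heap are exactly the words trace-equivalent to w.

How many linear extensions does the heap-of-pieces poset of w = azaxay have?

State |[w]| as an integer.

piece 0:a — minimal
piece 1:z — minimal
piece 2:a rests on {0:a}
piece 3:x — minimal
piece 4:a rests on {2:a}
piece 5:y rests on {3:x}
minimal pieces: {0:a, 1:z, 3:x}
ways to finish when only these pieces remain (= sum over removing one remaining piece with nothing left below it):
  1 left: {1}→1  {4}→1  {5}→1
  2 left: {1,4}→2  {1,5}→2  {2,4}→1  {3,5}→1  {4,5}→2
  3 left: {0,2,4}→1  {1,2,4}→3  {1,3,5}→3  {1,4,5}→6  {2,4,5}→3  {3,4,5}→3
  4 left: {0,1,2,4}→4  {0,2,4,5}→4  {1,2,4,5}→12  {1,3,4,5}→12  {2,3,4,5}→6
  placing 0:a first → 30 extensions
  placing 1:z first → 10 extensions
  placing 3:x first → 20 extensions
total linear extensions = 60

60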